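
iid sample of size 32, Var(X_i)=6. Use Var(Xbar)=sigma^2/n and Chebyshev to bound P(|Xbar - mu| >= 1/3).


Var(Xbar) = Var(X)/n = 6/32
Chebyshev: P(|Xbar-mu| >= 1/3) <= Var(Xbar)/(1/3)^2 = (3/16)/(1/9) = 27/16
Bound exceeds 1, so trivial bound: 1

1


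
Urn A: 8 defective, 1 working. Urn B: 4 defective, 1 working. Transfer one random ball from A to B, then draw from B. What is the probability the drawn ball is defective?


P(transfer defective) = 8/9; P(transfer working) = 1/9
If defective transferred: Urn II has 5 defective of 6, so P(defective|defective moved) = 5/6
If working transferred: Urn II has 4 defective of 6, so P(defective|working moved) = 2/3
By total probability: P(defective) = 8/9*5/6 + 1/9*2/3 = 22/27

22/27


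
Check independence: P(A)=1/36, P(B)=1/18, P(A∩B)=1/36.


P(A)*P(B) = 1/36*1/18 = 1/648
P(A∩B) = 1/36 != 1/648, so not independent

No, A and B are not independent


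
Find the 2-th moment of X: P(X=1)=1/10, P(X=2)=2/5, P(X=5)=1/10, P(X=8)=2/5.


E[X^2] = sum(x^2 * P(x))
= 1*1/10 + 4*2/5 + 25*1/10 + 64*2/5
= 149/5

149/5


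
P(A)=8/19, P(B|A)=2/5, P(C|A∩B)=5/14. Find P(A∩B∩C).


P(A∩B∩C) = P(A) * P(B|A) * P(C|A∩B)
= 8/19 * 2/5 * 5/14
= 16/95 * 5/14 = 8/133

8/133


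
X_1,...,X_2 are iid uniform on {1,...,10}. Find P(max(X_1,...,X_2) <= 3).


P(max <= 3) = P(all X_i <= 3) = (P(X_1 <= 3))^2
= (3/10)^2 = 9/100

9/100


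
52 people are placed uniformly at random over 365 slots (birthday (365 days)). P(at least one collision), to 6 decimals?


P(all different) = prod((365-i)/365 for i=0..51) = 0.021995
P(at least one match) = 1 - 0.021995 = 0.978005

0.978005


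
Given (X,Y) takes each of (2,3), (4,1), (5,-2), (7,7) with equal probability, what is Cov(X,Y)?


E[X]=9/2, E[Y]=9/4, E[XY]=49/4
Cov(X,Y) = E[XY] - E[X]E[Y] = 49/4 - 9/2*9/4 = 17/8

17/8


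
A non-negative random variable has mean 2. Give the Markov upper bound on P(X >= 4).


Markov: P(X >= a) <= E[X]/a
P(X >= 4) <= 2/4 = 1/2

1/2


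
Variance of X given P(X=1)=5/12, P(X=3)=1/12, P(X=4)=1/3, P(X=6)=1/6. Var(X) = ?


E[X] = 3, E[X^2] = 25/2
Var(X) = E[X^2] - (E[X])^2 = 25/2 - (3)^2 = 7/2

7/2


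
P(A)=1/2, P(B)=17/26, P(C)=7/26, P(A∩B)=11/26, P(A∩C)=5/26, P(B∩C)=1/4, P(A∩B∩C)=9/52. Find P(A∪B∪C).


P(A∪B∪C) = P(A)+P(B)+P(C) - P(AB)-P(AC)-P(BC) + P(ABC)
= 1/2+17/26+7/26 - 11/26-5/26-1/4 + 9/52
= 19/26

19/26


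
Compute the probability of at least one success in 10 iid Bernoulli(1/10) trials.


P(at least one) = 1 - P(none)
P(none) = (1 - 1/10)^10 = (9/10)^10 = 3486784401/10000000000
P(at least one) = 1 - 3486784401/10000000000 = 6513215599/10000000000

6513215599/10000000000


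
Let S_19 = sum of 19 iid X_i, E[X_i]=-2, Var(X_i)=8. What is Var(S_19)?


By independence, Var(S_n) = n*Var(X_1) = 19*8 = 152

152


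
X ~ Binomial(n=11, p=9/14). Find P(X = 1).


P(X=1) = C(11,1) * p^1 * (1-p)^10
= 11 * 9/14 * 9765625/289254654976
= 966796875/4049565169664

966796875/4049565169664


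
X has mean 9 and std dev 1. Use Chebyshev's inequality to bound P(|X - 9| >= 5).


k = 5/1 = 5
Chebyshev: P(|X-mu| >= k*sigma) <= 1/k^2 = 1/5^2 = 1/25

1/25


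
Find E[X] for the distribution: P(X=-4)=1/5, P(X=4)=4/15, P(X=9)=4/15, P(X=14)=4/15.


E[X] = sum(x * P(x))
= -4*1/5 + 4*4/15 + 9*4/15 + 14*4/15
= 32/5

32/5


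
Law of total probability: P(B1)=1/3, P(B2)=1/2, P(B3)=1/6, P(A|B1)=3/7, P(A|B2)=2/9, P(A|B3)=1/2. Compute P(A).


P(A) = P(A|B1)P(B1) + P(A|B2)P(B2) + P(A|B3)P(B3)
= 3/7*1/3 + 2/9*1/2 + 1/2*1/6
= 1/7 + 1/9 + 1/12 = 85/252

85/252


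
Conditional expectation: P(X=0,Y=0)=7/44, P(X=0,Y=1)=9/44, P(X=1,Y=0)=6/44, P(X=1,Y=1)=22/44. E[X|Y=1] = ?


P(Y=1) = 31/44
E[X|Y=1] = (0*9 + 1*22)/31 = 22/31

22/31


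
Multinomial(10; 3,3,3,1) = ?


10! = 3628800
Denominator: 3!=6 * 3!=6 * 3!=6 * 1!=1
Coefficient = 3628800 / 216 = 16800

16800


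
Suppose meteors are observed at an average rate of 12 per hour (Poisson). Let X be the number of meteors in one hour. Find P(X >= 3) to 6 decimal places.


P(X>=3) = 1 - P(X<=2) = 1 - (e^(-12)*12^0/0! + e^(-12)*12^1/1! + e^(-12)*12^2/2!)
≈ 1 - (0.0000061442 + 0.0000737305 + 0.0004423833)
= 1 - 0.0005222580 = 0.9994777420
≈ 0.999478

0.999478


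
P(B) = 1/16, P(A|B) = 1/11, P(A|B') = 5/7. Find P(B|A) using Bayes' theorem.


P(A) = P(A|B)P(B) + P(A|B')P(B') = 1/11*1/16 + 5/7*15/16 = 52/77
P(B|A) = P(A|B)P(B)/P(A) = (1/176)/(52/77) = 7/832

7/832


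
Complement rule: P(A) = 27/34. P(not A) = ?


P(A') = 1 - P(A) = 1 - 27/34 = 7/34

7/34


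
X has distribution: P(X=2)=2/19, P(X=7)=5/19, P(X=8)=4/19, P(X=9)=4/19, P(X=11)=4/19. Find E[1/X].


E[1/X] = sum(g(x)*P(x))
= 1/2*2/19 + 1/7*5/19 + 1/8*4/19 + 1/9*4/19 + 1/11*4/19
= 4189/26334

4189/26334


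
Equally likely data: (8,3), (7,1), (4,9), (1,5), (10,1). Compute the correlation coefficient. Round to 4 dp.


Cov(X,Y) = -6.4000, Var(X) = 10.0000, Var(Y) = 8.9600
rho = Cov/(sqrt(VarX)*sqrt(VarY)) = -0.6761

-0.6761


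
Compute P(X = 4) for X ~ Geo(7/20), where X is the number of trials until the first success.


P(X=4) = (1-p)^3 * p = (13/20)^3 * 7/20
= 2197/8000 * 7/20 = 15379/160000

15379/160000


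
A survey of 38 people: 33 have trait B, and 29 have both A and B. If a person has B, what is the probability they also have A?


P(A|B) = P(A∩B)/P(B) = (29/38)/(33/38) = 29/33

29/33


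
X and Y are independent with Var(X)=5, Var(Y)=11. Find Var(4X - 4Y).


Independence => Cov(X,Y)=0
Var(4X - 4Y) = 4^2*Var(X) + (-4)^2*Var(Y)
= 16*5 + 16*11 = 256

256


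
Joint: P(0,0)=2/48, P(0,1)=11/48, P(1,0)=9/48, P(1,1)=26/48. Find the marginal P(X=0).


P(X=0) = P(0,0)+P(0,1) = 2/48 + 11/48 = 13/48

13/48


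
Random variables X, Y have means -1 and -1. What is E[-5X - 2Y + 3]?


E[-5X - 2Y + 3] = -5*E[X] - 2*E[Y] + 3
= (-5)*(-1) + (-2)*(-1) + (3)
= 5 + 2 + 3 = 10

10


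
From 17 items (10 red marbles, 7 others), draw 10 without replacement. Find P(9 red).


P(X=9) = C(10,9)*C(7,1) / C(17,10)
= 10*7 / 19448
= 70/19448 = 35/9724

35/9724


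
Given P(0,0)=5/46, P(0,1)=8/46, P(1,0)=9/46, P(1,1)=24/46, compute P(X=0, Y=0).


Read from table: P(X=0, Y=0) = 5/46

5/46


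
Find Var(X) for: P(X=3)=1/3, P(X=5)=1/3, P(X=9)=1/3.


E[X] = 17/3, E[X^2] = 115/3
Var(X) = E[X^2] - (E[X])^2 = 115/3 - (17/3)^2 = 56/9

56/9


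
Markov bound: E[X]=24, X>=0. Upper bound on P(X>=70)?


Markov: P(X >= a) <= E[X]/a
P(X >= 70) <= 24/70 = 12/35

12/35


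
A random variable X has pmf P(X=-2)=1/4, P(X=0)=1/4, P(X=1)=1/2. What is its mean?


E[X] = sum(x * P(x))
= -2*1/4 + 0*1/4 + 1*1/2
= 0

0


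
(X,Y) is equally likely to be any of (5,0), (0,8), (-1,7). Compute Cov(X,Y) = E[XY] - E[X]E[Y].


E[X]=4/3, E[Y]=5, E[XY]=-7/3
Cov(X,Y) = E[XY] - E[X]E[Y] = -7/3 - 4/3*5 = -9

-9


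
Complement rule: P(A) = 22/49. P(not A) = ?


P(A') = 1 - P(A) = 1 - 22/49 = 27/49

27/49


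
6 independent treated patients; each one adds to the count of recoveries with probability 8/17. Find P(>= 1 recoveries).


P(at least one) = 1 - P(none)
P(none) = (1 - 8/17)^6 = (9/17)^6 = 531441/24137569
P(at least one) = 1 - 531441/24137569 = 23606128/24137569

23606128/24137569


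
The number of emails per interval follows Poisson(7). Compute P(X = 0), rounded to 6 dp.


P(X=0) = e^(-7) * 7^0 / 0!
≈ 0.0009118819656 * 1 / 1
≈ 0.000912

0.000912


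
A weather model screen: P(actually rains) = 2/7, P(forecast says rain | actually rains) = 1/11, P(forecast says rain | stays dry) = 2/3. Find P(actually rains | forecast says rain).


P(A) = P(A|B)P(B) + P(A|B')P(B') = 1/11*2/7 + 2/3*5/7 = 116/231
P(B|A) = P(A|B)P(B)/P(A) = (2/77)/(116/231) = 3/58

3/58


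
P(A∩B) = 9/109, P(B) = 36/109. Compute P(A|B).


P(A|B) = P(A∩B)/P(B) = (9/109)/(36/109) = 9/36 = 1/4

1/4


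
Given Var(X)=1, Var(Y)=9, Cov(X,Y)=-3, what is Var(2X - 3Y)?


Var(2X - 3Y) = 2^2*Var(X) + (-3)^2*Var(Y) + 2*2*(-3)*Cov(X,Y)
= 4*1 + 9*9 - 12*(-3)
= 4 + 81 + 36 = 121

121


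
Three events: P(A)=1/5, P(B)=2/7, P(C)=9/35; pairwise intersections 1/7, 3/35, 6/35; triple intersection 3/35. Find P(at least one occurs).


P(A∪B∪C) = P(A)+P(B)+P(C) - P(AB)-P(AC)-P(BC) + P(ABC)
= 1/5+2/7+9/35 - 1/7-3/35-6/35 + 3/35
= 3/7

3/7


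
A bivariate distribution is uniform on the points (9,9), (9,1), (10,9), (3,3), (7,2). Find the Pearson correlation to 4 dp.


Cov(X,Y) = 4.1200, Var(X) = 6.2400, Var(Y) = 12.1600
rho = Cov/(sqrt(VarX)*sqrt(VarY)) = 0.4730

0.4730


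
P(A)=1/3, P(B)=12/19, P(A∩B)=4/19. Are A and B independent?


P(A)*P(B) = 1/3*12/19 = 4/19
P(A∩B) = 4/19, which equals P(A)P(B), so independent

Yes, A and B are independent


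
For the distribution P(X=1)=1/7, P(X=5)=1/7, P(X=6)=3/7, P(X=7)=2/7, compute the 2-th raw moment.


E[X^2] = sum(x^2 * P(x))
= 1*1/7 + 25*1/7 + 36*3/7 + 49*2/7
= 232/7

232/7


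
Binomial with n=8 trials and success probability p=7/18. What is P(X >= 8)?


P(X>=8) = P(X=8)
= 5764801/11019960576
= 5764801/11019960576

5764801/11019960576


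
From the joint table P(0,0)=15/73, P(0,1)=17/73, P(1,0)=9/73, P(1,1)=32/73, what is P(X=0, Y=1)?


Read from table: P(X=0, Y=1) = 17/73

17/73


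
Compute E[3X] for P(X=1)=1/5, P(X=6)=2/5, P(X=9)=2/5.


E[3X] = sum(g(x)*P(x))
= 3*1/5 + 18*2/5 + 27*2/5
= 93/5

93/5


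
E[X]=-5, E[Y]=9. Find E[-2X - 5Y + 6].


E[-2X - 5Y + 6] = -2*E[X] - 5*E[Y] + 6
= (-2)*(-5) + (-5)*(9) + (6)
= 10 - 45 + 6 = -29

-29


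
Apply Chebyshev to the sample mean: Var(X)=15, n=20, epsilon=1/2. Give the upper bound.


Var(Xbar) = Var(X)/n = 15/20
Chebyshev: P(|Xbar-mu| >= 1/2) <= Var(Xbar)/(1/2)^2 = (3/4)/(1/4) = 3
Bound exceeds 1, so trivial bound: 1

1


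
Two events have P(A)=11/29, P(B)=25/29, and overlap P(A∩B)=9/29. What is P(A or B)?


P(A∪B) = P(A) + P(B) - P(A∩B)
= 11/29 + 25/29 - 9/29 = 27/29

27/29


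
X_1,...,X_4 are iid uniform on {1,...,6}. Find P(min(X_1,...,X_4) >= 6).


P(min >= 6) = P(all X_i >= 6) = (P(X_1 >= 6))^4
= (1/6)^4 = 1/1296

1/1296


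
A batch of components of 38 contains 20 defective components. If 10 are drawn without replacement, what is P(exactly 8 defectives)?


P(X=8) = C(20,8)*C(18,2) / C(38,10)
= 125970*153 / 472733756
= 19273410/472733756 = 29835/731786

29835/731786


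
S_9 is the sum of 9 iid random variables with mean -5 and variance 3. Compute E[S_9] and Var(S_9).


E[S_n] = n*mu = 9*-5 = -45
Var(S_n) = n*sigma^2 = 9*3 = 27

E[S_9]=-45, Var(S_9)=27


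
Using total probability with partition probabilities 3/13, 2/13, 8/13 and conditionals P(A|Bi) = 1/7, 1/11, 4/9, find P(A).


P(A) = P(A|B1)P(B1) + P(A|B2)P(B2) + P(A|B3)P(B3)
= 1/7*3/13 + 1/11*2/13 + 4/9*8/13
= 3/91 + 2/143 + 32/117 = 2887/9009

2887/9009


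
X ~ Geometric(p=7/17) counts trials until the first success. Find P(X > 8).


P(X > 8) = P(first 8 trials all fail) = (1-p)^8 = (10/17)^8 = 100000000/6975757441

100000000/6975757441


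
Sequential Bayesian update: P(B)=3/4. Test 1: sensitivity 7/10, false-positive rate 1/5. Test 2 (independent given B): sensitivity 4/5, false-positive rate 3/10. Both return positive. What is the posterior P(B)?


After test 1: P(+) = 7/10*3/4 + 1/5*1/4 = 23/40
P(B|+) = (21/40)/(23/40) = 21/23
After test 2 (use post1 as new prior): P(+) = 4/5*21/23 + 3/10*2/23 = 87/115
P(B|+,+) = (84/115)/(87/115) = 28/29

28/29


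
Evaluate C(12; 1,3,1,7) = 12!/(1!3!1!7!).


12! = 479001600
Denominator: 1!=1 * 3!=6 * 1!=1 * 7!=5040
Coefficient = 479001600 / 30240 = 15840

15840


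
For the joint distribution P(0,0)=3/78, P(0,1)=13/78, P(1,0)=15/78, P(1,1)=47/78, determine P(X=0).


P(X=0) = P(0,0)+P(0,1) = 3/78 + 13/78 = 16/78 = 8/39

8/39


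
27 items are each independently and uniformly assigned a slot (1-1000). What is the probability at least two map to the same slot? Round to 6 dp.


P(all different) = prod((1000-i)/1000 for i=0..26) = 0.701775
P(at least one match) = 1 - 0.701775 = 0.298225

0.298225


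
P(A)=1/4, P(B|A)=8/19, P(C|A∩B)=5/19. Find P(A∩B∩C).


P(A∩B∩C) = P(A) * P(B|A) * P(C|A∩B)
= 1/4 * 8/19 * 5/19
= 2/19 * 5/19 = 10/361

10/361


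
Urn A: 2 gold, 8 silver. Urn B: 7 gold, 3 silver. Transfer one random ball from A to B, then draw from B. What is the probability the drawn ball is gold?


P(transfer gold) = 2/10 = 1/5; P(transfer silver) = 4/5
If gold transferred: Urn II has 8 gold of 11, so P(gold|gold moved) = 8/11
If silver transferred: Urn II has 7 gold of 11, so P(gold|silver moved) = 7/11
By total probability: P(gold) = 1/5*8/11 + 4/5*7/11 = 36/55

36/55


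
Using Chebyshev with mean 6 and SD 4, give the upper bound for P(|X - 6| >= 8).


k = 8/4 = 2
Chebyshev: P(|X-mu| >= k*sigma) <= 1/k^2 = 1/2^2 = 1/4

1/4


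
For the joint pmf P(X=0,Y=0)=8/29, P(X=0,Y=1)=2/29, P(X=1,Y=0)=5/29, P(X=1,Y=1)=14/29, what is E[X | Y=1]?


P(Y=1) = 16/29
E[X|Y=1] = (0*2 + 1*14)/16 = 14/16 = 7/8

7/8


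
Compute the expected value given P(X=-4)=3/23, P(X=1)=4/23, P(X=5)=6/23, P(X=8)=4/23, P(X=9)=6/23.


E[X] = sum(x * P(x))
= -4*3/23 + 1*4/23 + 5*6/23 + 8*4/23 + 9*6/23
= 108/23

108/23


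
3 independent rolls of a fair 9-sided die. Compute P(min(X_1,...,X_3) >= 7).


P(min >= 7) = P(all X_i >= 7) = (P(X_1 >= 7))^3
= (3/9)^3 = (1/3)^3 = 1/27

1/27


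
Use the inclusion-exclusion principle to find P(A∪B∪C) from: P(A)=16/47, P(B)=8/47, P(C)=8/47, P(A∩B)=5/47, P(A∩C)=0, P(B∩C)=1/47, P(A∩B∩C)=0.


P(A∪B∪C) = P(A)+P(B)+P(C) - P(AB)-P(AC)-P(BC) + P(ABC)
= 16/47+8/47+8/47 - 5/47-0-1/47 + 0
= 26/47

26/47


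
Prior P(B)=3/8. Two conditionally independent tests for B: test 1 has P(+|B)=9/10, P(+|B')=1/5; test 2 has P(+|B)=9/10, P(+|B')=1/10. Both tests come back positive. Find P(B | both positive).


After test 1: P(+) = 9/10*3/8 + 1/5*5/8 = 37/80
P(B|+) = (27/80)/(37/80) = 27/37
After test 2 (use post1 as new prior): P(+) = 9/10*27/37 + 1/10*10/37 = 253/370
P(B|+,+) = (243/370)/(253/370) = 243/253

243/253


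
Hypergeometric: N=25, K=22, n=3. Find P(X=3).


P(X=3) = C(22,3)*C(3,0) / C(25,3)
= 1540*1 / 2300
= 1540/2300 = 77/115

77/115


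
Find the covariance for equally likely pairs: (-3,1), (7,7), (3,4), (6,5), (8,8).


E[X]=21/5, E[Y]=5, E[XY]=152/5
Cov(X,Y) = E[XY] - E[X]E[Y] = 152/5 - 21/5*5 = 47/5

47/5


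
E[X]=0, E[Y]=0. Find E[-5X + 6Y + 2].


E[-5X + 6Y + 2] = -5*E[X] + 6*E[Y] + 2
= (-5)*(0) + (6)*(0) + (2)
= 0 + 0 + 2 = 2

2


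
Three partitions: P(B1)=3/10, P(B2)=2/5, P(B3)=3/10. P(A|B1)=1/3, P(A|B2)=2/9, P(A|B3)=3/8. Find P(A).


P(A) = P(A|B1)P(B1) + P(A|B2)P(B2) + P(A|B3)P(B3)
= 1/3*3/10 + 2/9*2/5 + 3/8*3/10
= 1/10 + 4/45 + 9/80 = 217/720

217/720


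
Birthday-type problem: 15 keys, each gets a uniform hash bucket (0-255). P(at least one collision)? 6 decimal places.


P(all different) = prod((256-i)/256 for i=0..14) = 0.658279
P(at least one match) = 1 - 0.658279 = 0.341721

0.341721


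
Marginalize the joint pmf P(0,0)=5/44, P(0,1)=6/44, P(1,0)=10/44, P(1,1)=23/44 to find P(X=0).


P(X=0) = P(0,0)+P(0,1) = 5/44 + 6/44 = 11/44 = 1/4

1/4


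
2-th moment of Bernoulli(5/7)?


For Bernoulli: X in {0,1}
E[X^2] = 0^2*(1-5/7) + 1^2*5/7 = 5/7

5/7


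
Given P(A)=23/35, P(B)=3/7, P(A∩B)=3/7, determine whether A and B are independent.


P(A)*P(B) = 23/35*3/7 = 69/245
P(A∩B) = 3/7 != 69/245, so not independent

No, A and B are not independent


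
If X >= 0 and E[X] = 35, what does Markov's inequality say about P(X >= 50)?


Markov: P(X >= a) <= E[X]/a
P(X >= 50) <= 35/50 = 7/10

7/10


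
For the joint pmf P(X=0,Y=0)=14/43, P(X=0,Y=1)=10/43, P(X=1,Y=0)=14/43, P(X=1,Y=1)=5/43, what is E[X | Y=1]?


P(Y=1) = 15/43
E[X|Y=1] = (0*10 + 1*5)/15 = 5/15 = 1/3

1/3


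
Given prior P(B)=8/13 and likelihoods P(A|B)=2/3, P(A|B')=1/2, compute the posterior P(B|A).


P(A) = P(A|B)P(B) + P(A|B')P(B') = 2/3*8/13 + 1/2*5/13 = 47/78
P(B|A) = P(A|B)P(B)/P(A) = (16/39)/(47/78) = 32/47

32/47


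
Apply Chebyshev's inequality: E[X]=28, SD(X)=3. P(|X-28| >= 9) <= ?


k = 9/3 = 3
Chebyshev: P(|X-mu| >= k*sigma) <= 1/k^2 = 1/3^2 = 1/9

1/9


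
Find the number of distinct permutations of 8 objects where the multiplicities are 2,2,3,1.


8! = 40320
Denominator: 2!=2 * 2!=2 * 3!=6 * 1!=1
Coefficient = 40320 / 24 = 1680

1680


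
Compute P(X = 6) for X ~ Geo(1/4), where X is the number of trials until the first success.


P(X=6) = (1-p)^5 * p = (3/4)^5 * 1/4
= 243/1024 * 1/4 = 243/4096

243/4096


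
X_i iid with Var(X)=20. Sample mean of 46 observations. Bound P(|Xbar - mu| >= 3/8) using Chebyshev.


Var(Xbar) = Var(X)/n = 20/46
Chebyshev: P(|Xbar-mu| >= 3/8) <= Var(Xbar)/(3/8)^2 = (10/23)/(9/64) = 640/207
Bound exceeds 1, so trivial bound: 1

1


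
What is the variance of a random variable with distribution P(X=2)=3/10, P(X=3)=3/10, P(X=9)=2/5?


E[X] = 51/10, E[X^2] = 363/10
Var(X) = E[X^2] - (E[X])^2 = 363/10 - (51/10)^2 = 1029/100

1029/100


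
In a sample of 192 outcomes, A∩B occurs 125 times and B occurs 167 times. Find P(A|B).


P(A|B) = P(A∩B)/P(B) = (125/192)/(167/192) = 125/167

125/167


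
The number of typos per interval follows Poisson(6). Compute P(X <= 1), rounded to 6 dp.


P(X<=1) = e^(-6)*6^0/0! + e^(-6)*6^1/1!
≈ 0.0024787522 + 0.0148725131
= 0.0173512653
≈ 0.017351

0.017351


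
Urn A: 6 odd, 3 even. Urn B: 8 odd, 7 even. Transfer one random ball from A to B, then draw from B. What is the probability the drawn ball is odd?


P(transfer odd) = 6/9 = 2/3; P(transfer even) = 1/3
If odd transferred: Urn II has 9 odd of 16, so P(odd|odd moved) = 9/16
If even transferred: Urn II has 8 odd of 16, so P(odd|even moved) = 1/2
By total probability: P(odd) = 2/3*9/16 + 1/3*1/2 = 13/24

13/24


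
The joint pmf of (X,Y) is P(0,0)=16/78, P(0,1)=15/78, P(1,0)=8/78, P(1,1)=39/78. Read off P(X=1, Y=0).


Read from table: P(X=1, Y=0) = 8/78 = 4/39

4/39


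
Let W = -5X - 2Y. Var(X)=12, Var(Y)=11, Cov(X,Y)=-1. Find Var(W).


Var(-5X - 2Y) = (-5)^2*Var(X) + (-2)^2*Var(Y) + 2*(-5)*(-2)*Cov(X,Y)
= 25*12 + 4*11 + 20*(-1)
= 300 + 44 - 20 = 324

324


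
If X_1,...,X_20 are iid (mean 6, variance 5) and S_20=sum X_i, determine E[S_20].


E[S_n] = n*E[X_1] = 20*6 = 120

120


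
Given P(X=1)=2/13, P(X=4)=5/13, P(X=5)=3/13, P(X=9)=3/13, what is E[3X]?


E[3X] = sum(g(x)*P(x))
= 3*2/13 + 12*5/13 + 15*3/13 + 27*3/13
= 192/13

192/13


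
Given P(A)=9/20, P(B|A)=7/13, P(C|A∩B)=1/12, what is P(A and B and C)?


P(A∩B∩C) = P(A) * P(B|A) * P(C|A∩B)
= 9/20 * 7/13 * 1/12
= 63/260 * 1/12 = 21/1040

21/1040


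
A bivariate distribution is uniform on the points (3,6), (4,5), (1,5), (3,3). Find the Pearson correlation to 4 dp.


Cov(X,Y) = -0.0625, Var(X) = 1.1875, Var(Y) = 1.1875
rho = Cov/(sqrt(VarX)*sqrt(VarY)) = -0.0526

-0.0526


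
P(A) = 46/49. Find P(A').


P(A') = 1 - P(A) = 1 - 46/49 = 3/49

3/49


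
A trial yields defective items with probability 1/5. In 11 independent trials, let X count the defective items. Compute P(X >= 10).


P(X>=10) = P(X=10) + P(X=11)
= 44/48828125 + 1/48828125
= 9/9765625

9/9765625


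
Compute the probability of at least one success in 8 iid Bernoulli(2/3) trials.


P(at least one) = 1 - P(none)
P(none) = (1 - 2/3)^8 = (1/3)^8 = 1/6561
P(at least one) = 1 - 1/6561 = 6560/6561

6560/6561


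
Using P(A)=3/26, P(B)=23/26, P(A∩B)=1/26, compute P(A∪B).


P(A∪B) = P(A) + P(B) - P(A∩B)
= 3/26 + 23/26 - 1/26 = 25/26

25/26


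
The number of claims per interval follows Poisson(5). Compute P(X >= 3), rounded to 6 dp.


P(X>=3) = 1 - P(X<=2) = 1 - (e^(-5)*5^0/0! + e^(-5)*5^1/1! + e^(-5)*5^2/2!)
≈ 1 - (0.0067379470 + 0.0336897350 + 0.0842243375)
= 1 - 0.1246520195 = 0.8753479805
≈ 0.875348

0.875348


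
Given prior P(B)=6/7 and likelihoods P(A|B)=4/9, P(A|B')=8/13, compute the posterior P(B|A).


P(A) = P(A|B)P(B) + P(A|B')P(B') = 4/9*6/7 + 8/13*1/7 = 128/273
P(B|A) = P(A|B)P(B)/P(A) = (8/21)/(128/273) = 13/16

13/16


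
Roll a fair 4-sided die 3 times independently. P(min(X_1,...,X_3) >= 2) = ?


P(min >= 2) = P(all X_i >= 2) = (P(X_1 >= 2))^3
= (3/4)^3 = 27/64

27/64


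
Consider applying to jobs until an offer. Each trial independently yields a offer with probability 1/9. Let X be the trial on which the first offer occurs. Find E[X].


For geometric (trials until first success), E[X] = 1/p = 1/(1/9) = 9

9


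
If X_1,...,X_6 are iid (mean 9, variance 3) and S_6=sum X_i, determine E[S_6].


E[S_n] = n*E[X_1] = 6*9 = 54

54


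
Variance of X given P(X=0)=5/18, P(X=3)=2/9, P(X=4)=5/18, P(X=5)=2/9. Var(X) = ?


E[X] = 26/9, E[X^2] = 12
Var(X) = E[X^2] - (E[X])^2 = 12 - (26/9)^2 = 296/81

296/81


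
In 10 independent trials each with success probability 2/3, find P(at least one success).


P(at least one) = 1 - P(none)
P(none) = (1 - 2/3)^10 = (1/3)^10 = 1/59049
P(at least one) = 1 - 1/59049 = 59048/59049

59048/59049


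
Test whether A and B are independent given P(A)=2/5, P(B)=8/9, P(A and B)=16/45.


P(A)*P(B) = 2/5*8/9 = 16/45
P(A∩B) = 16/45, which equals P(A)P(B), so independent

Yes, A and B are independent


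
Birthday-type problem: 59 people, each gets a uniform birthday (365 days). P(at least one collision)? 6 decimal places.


P(all different) = prod((365-i)/365 for i=0..58) = 0.007011
P(at least one match) = 1 - 0.007011 = 0.992989

0.992989


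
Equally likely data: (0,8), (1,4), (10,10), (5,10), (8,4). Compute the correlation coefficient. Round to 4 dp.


Cov(X,Y) = 2.6400, Var(X) = 14.9600, Var(Y) = 7.3600
rho = Cov/(sqrt(VarX)*sqrt(VarY)) = 0.2516

0.2516


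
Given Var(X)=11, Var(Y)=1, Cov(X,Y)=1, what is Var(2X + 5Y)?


Var(2X + 5Y) = 2^2*Var(X) + 5^2*Var(Y) + 2*2*5*Cov(X,Y)
= 4*11 + 25*1 + 20*1
= 44 + 25 + 20 = 89

89


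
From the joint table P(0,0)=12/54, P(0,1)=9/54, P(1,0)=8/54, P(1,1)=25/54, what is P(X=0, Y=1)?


Read from table: P(X=0, Y=1) = 9/54 = 1/6

1/6


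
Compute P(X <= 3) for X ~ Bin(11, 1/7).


P(X<=3) = P(X=0) + P(X=1) + P(X=2) + P(X=3)
= 362797056/1977326743 + 665127936/1977326743 + 554273280/1977326743 + 277136640/1977326743
= 1859334912/1977326743

1859334912/1977326743


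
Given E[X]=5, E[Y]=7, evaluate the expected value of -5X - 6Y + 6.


E[-5X - 6Y + 6] = -5*E[X] - 6*E[Y] + 6
= (-5)*(5) + (-6)*(7) + (6)
= -25 - 42 + 6 = -61

-61


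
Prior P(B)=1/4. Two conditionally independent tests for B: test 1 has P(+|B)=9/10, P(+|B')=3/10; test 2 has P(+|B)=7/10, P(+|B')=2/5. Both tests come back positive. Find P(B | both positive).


After test 1: P(+) = 9/10*1/4 + 3/10*3/4 = 9/20
P(B|+) = (9/40)/(9/20) = 1/2
After test 2 (use post1 as new prior): P(+) = 7/10*1/2 + 2/5*1/2 = 11/20
P(B|+,+) = (7/20)/(11/20) = 7/11

7/11


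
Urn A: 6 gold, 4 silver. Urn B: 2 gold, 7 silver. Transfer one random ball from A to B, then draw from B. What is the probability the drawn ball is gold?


P(transfer gold) = 6/10 = 3/5; P(transfer silver) = 2/5
If gold transferred: Urn II has 3 gold of 10, so P(gold|gold moved) = 3/10
If silver transferred: Urn II has 2 gold of 10, so P(gold|silver moved) = 1/5
By total probability: P(gold) = 3/5*3/10 + 2/5*1/5 = 13/50

13/50


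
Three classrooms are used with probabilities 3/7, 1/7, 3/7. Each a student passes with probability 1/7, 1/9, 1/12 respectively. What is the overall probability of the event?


P(A) = P(A|B1)P(B1) + P(A|B2)P(B2) + P(A|B3)P(B3)
= 1/7*3/7 + 1/9*1/7 + 1/12*3/7
= 3/49 + 1/63 + 1/28 = 199/1764

199/1764


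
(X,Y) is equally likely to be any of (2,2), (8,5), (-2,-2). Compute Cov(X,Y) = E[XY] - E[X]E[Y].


E[X]=8/3, E[Y]=5/3, E[XY]=16
Cov(X,Y) = E[XY] - E[X]E[Y] = 16 - 8/3*5/3 = 104/9

104/9


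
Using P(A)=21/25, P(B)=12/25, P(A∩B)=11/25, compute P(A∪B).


P(A∪B) = P(A) + P(B) - P(A∩B)
= 21/25 + 12/25 - 11/25 = 22/25

22/25


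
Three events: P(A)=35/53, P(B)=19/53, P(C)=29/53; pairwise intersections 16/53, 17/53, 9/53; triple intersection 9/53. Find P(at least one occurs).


P(A∪B∪C) = P(A)+P(B)+P(C) - P(AB)-P(AC)-P(BC) + P(ABC)
= 35/53+19/53+29/53 - 16/53-17/53-9/53 + 9/53
= 50/53

50/53


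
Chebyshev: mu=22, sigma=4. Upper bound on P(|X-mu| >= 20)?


k = 20/4 = 5
Chebyshev: P(|X-mu| >= k*sigma) <= 1/k^2 = 1/5^2 = 1/25

1/25


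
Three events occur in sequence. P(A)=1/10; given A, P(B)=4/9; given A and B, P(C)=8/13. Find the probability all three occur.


P(A∩B∩C) = P(A) * P(B|A) * P(C|A∩B)
= 1/10 * 4/9 * 8/13
= 2/45 * 8/13 = 16/585

16/585


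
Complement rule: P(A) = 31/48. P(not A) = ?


P(A') = 1 - P(A) = 1 - 31/48 = 17/48

17/48


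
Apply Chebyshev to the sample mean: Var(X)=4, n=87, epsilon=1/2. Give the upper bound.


Var(Xbar) = Var(X)/n = 4/87
Chebyshev: P(|Xbar-mu| >= 1/2) <= Var(Xbar)/(1/2)^2 = (4/87)/(1/4) = 16/87

16/87


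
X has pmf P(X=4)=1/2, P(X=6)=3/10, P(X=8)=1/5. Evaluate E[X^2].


E[X^2] = sum(x^2 * P(x))
= 16*1/2 + 36*3/10 + 64*1/5
= 158/5

158/5


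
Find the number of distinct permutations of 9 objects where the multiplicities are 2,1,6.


9! = 362880
Denominator: 2!=2 * 1!=1 * 6!=720
Coefficient = 362880 / 1440 = 252

252


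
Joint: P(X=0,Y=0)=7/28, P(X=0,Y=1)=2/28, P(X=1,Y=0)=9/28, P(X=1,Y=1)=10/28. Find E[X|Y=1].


P(Y=1) = 12/28
E[X|Y=1] = (0*2 + 1*10)/12 = 10/12 = 5/6

5/6


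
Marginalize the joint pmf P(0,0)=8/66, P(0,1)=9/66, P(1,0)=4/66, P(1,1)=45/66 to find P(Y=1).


P(Y=1) = P(0,1)+P(1,1) = 9/66 + 45/66 = 54/66 = 9/11

9/11


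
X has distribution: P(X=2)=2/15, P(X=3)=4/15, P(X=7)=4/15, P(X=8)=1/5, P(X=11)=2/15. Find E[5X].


E[5X] = sum(g(x)*P(x))
= 10*2/15 + 15*4/15 + 35*4/15 + 40*1/5 + 55*2/15
= 30

30


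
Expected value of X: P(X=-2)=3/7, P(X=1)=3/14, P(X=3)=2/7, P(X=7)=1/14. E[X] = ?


E[X] = sum(x * P(x))
= -2*3/7 + 1*3/14 + 3*2/7 + 7*1/14
= 5/7

5/7


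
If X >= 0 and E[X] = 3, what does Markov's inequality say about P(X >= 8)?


Markov: P(X >= a) <= E[X]/a
P(X >= 8) <= 3/8

3/8


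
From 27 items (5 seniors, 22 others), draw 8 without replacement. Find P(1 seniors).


P(X=1) = C(5,1)*C(22,7) / C(27,8)
= 5*170544 / 2220075
= 852720/2220075 = 5168/13455

5168/13455


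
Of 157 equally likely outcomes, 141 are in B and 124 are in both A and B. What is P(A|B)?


P(A|B) = P(A∩B)/P(B) = (124/157)/(141/157) = 124/141

124/141


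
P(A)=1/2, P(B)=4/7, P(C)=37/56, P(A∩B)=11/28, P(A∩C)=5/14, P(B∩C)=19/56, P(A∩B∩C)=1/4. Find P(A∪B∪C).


P(A∪B∪C) = P(A)+P(B)+P(C) - P(AB)-P(AC)-P(BC) + P(ABC)
= 1/2+4/7+37/56 - 11/28-5/14-19/56 + 1/4
= 25/28

25/28


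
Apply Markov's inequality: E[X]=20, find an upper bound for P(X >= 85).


Markov: P(X >= a) <= E[X]/a
P(X >= 85) <= 20/85 = 4/17

4/17


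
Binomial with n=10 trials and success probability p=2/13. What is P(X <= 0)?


P(X<=0) = P(X=0)
= 25937424601/137858491849
= 25937424601/137858491849

25937424601/137858491849


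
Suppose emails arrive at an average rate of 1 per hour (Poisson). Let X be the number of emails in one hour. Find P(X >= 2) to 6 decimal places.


P(X>=2) = 1 - P(X<=1) = 1 - (e^(-1)*1^0/0! + e^(-1)*1^1/1!)
≈ 1 - (0.3678794412 + 0.3678794412)
= 1 - 0.7357588824 = 0.2642411176
≈ 0.264241

0.264241


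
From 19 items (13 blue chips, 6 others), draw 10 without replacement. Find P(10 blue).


P(X=10) = C(13,10)*C(6,0) / C(19,10)
= 286*1 / 92378
= 286/92378 = 1/323

1/323


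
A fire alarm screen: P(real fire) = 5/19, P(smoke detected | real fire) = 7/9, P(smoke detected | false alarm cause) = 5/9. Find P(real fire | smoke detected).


P(A) = P(A|B)P(B) + P(A|B')P(B') = 7/9*5/19 + 5/9*14/19 = 35/57
P(B|A) = P(A|B)P(B)/P(A) = (35/171)/(35/57) = 1/3

1/3


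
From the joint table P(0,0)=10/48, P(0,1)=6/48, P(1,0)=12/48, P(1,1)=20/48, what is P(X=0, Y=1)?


Read from table: P(X=0, Y=1) = 6/48 = 1/8

1/8


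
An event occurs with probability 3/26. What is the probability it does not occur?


P(A') = 1 - P(A) = 1 - 3/26 = 23/26

23/26


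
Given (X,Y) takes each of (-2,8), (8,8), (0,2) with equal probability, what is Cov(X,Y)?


E[X]=2, E[Y]=6, E[XY]=16
Cov(X,Y) = E[XY] - E[X]E[Y] = 16 - 2*6 = 4

4


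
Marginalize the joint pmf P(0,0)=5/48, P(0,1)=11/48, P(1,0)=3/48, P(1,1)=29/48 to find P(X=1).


P(X=1) = P(1,0)+P(1,1) = 3/48 + 29/48 = 32/48 = 2/3

2/3


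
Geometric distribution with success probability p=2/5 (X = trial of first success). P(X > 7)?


P(X > 7) = P(first 7 trials all fail) = (1-p)^7 = (3/5)^7 = 2187/78125

2187/78125


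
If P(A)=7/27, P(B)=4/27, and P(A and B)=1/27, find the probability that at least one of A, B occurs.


P(A∪B) = P(A) + P(B) - P(A∩B)
= 7/27 + 4/27 - 1/27 = 10/27

10/27


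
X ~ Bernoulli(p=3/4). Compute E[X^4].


For Bernoulli: X in {0,1}
E[X^4] = 0^4*(1-3/4) + 1^4*3/4 = 3/4

3/4


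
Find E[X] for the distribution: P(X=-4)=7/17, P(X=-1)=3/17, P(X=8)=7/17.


E[X] = sum(x * P(x))
= -4*7/17 - 1*3/17 + 8*7/17
= 25/17

25/17


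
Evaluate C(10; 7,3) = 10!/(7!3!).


10! = 3628800
Denominator: 7!=5040 * 3!=6
Coefficient = 3628800 / 30240 = 120

120


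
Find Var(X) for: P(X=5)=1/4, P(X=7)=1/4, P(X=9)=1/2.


E[X] = 15/2, E[X^2] = 59
Var(X) = E[X^2] - (E[X])^2 = 59 - (15/2)^2 = 11/4

11/4


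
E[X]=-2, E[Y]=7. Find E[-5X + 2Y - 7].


E[-5X + 2Y - 7] = -5*E[X] + 2*E[Y] - 7
= (-5)*(-2) + (2)*(7) + (-7)
= 10 + 14 - 7 = 17

17


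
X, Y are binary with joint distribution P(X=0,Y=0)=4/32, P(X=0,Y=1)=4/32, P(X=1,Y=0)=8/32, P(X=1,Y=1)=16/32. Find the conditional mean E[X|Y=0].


P(Y=0) = 12/32
E[X|Y=0] = (0*4 + 1*8)/12 = 8/12 = 2/3

2/3


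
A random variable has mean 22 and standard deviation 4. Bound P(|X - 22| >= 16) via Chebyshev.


k = 16/4 = 4
Chebyshev: P(|X-mu| >= k*sigma) <= 1/k^2 = 1/4^2 = 1/16

1/16


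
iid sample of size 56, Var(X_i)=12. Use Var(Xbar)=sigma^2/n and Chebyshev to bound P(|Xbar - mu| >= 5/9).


Var(Xbar) = Var(X)/n = 12/56
Chebyshev: P(|Xbar-mu| >= 5/9) <= Var(Xbar)/(5/9)^2 = (3/14)/(25/81) = 243/350

243/350


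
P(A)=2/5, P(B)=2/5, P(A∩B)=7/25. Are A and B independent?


P(A)*P(B) = 2/5*2/5 = 4/25
P(A∩B) = 7/25 != 4/25, so not independent

No, A and B are not independent


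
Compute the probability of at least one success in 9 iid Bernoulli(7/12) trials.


P(at least one) = 1 - P(none)
P(none) = (1 - 7/12)^9 = (5/12)^9 = 1953125/5159780352
P(at least one) = 1 - 1953125/5159780352 = 5157827227/5159780352

5157827227/5159780352


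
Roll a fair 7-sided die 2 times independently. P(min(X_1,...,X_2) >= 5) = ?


P(min >= 5) = P(all X_i >= 5) = (P(X_1 >= 5))^2
= (3/7)^2 = 9/49

9/49


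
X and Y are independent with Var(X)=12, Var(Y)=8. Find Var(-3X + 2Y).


Independence => Cov(X,Y)=0
Var(-3X + 2Y) = (-3)^2*Var(X) + 2^2*Var(Y)
= 9*12 + 4*8 = 140

140


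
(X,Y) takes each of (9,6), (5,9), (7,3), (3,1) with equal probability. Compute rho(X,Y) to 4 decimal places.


Cov(X,Y) = 2.2500, Var(X) = 5.0000, Var(Y) = 9.1875
rho = Cov/(sqrt(VarX)*sqrt(VarY)) = 0.3320

0.3320


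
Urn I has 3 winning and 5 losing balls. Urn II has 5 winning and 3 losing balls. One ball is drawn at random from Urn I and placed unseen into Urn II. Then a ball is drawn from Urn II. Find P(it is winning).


P(transfer winning) = 3/8; P(transfer losing) = 5/8
If winning transferred: Urn II has 6 winning of 9, so P(winning|winning moved) = 2/3
If losing transferred: Urn II has 5 winning of 9, so P(winning|losing moved) = 5/9
By total probability: P(winning) = 3/8*2/3 + 5/8*5/9 = 43/72

43/72


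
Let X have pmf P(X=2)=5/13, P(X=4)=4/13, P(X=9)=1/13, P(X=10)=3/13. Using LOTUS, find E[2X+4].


E[2X+4] = sum(g(x)*P(x))
= 8*5/13 + 12*4/13 + 22*1/13 + 24*3/13
= 14

14


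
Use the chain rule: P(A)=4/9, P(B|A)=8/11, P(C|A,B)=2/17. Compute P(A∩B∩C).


P(A∩B∩C) = P(A) * P(B|A) * P(C|A∩B)
= 4/9 * 8/11 * 2/17
= 32/99 * 2/17 = 64/1683

64/1683


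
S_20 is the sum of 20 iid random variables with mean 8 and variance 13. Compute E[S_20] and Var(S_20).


E[S_n] = n*mu = 20*8 = 160
Var(S_n) = n*sigma^2 = 20*13 = 260

E[S_20]=160, Var(S_20)=260


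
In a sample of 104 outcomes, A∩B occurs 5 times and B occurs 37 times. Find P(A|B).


P(A|B) = P(A∩B)/P(B) = (5/104)/(37/104) = 5/37

5/37


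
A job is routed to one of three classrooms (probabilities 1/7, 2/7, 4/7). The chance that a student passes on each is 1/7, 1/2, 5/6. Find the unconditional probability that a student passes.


P(A) = P(A|B1)P(B1) + P(A|B2)P(B2) + P(A|B3)P(B3)
= 1/7*1/7 + 1/2*2/7 + 5/6*4/7
= 1/49 + 1/7 + 10/21 = 94/147

94/147


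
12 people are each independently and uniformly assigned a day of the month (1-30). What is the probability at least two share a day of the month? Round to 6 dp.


P(all different) = prod((30-i)/30 for i=0..11) = 0.077959
P(at least one match) = 1 - 0.077959 = 0.922041

0.922041


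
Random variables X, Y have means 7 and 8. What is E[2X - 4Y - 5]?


E[2X - 4Y - 5] = 2*E[X] - 4*E[Y] - 5
= (2)*(7) + (-4)*(8) + (-5)
= 14 - 32 - 5 = -23

-23


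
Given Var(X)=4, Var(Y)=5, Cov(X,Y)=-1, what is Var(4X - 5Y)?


Var(4X - 5Y) = 4^2*Var(X) + (-5)^2*Var(Y) + 2*4*(-5)*Cov(X,Y)
= 16*4 + 25*5 - 40*(-1)
= 64 + 125 + 40 = 229

229


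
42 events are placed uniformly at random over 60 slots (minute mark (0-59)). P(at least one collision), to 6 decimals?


P(all different) = prod((60-i)/60 for i=0..41) = 0.000000
P(at least one match) = 1 - 0.000000 = 1.000000

1.000000


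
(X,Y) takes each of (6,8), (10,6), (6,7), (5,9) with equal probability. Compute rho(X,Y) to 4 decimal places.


Cov(X,Y) = -1.8750, Var(X) = 3.6875, Var(Y) = 1.2500
rho = Cov/(sqrt(VarX)*sqrt(VarY)) = -0.8733

-0.8733


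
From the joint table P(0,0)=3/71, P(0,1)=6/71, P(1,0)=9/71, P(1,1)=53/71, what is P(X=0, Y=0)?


Read from table: P(X=0, Y=0) = 3/71

3/71


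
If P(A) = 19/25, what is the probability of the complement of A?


P(A') = 1 - P(A) = 1 - 19/25 = 6/25

6/25


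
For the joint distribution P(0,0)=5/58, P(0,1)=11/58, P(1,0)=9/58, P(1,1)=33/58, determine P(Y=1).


P(Y=1) = P(0,1)+P(1,1) = 11/58 + 33/58 = 44/58 = 22/29

22/29


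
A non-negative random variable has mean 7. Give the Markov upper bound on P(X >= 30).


Markov: P(X >= a) <= E[X]/a
P(X >= 30) <= 7/30

7/30


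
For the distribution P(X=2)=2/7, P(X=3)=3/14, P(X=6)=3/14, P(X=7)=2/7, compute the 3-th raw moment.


E[X^3] = sum(x^3 * P(x))
= 8*2/7 + 27*3/14 + 216*3/14 + 343*2/7
= 2133/14

2133/14


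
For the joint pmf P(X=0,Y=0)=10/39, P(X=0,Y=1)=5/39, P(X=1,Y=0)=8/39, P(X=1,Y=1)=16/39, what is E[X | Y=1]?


P(Y=1) = 21/39
E[X|Y=1] = (0*5 + 1*16)/21 = 16/21

16/21


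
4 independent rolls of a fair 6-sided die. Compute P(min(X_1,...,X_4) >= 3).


P(min >= 3) = P(all X_i >= 3) = (P(X_1 >= 3))^4
= (4/6)^4 = (2/3)^4 = 16/81

16/81


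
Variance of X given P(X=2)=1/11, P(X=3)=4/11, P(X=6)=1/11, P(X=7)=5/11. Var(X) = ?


E[X] = 5, E[X^2] = 321/11
Var(X) = E[X^2] - (E[X])^2 = 321/11 - (5)^2 = 46/11

46/11


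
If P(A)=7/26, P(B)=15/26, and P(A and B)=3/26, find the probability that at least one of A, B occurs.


P(A∪B) = P(A) + P(B) - P(A∩B)
= 7/26 + 15/26 - 3/26 = 19/26

19/26


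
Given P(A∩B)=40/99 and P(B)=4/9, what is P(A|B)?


P(A|B) = P(A∩B)/P(B) = (40/99)/(44/99) = 40/44 = 10/11

10/11


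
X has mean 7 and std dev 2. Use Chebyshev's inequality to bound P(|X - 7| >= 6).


k = 6/2 = 3
Chebyshev: P(|X-mu| >= k*sigma) <= 1/k^2 = 1/3^2 = 1/9

1/9


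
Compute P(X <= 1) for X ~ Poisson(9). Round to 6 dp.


P(X<=1) = e^(-9)*9^0/0! + e^(-9)*9^1/1!
≈ 0.0001234098 + 0.0011106882
= 0.0012340980
≈ 0.001234

0.001234


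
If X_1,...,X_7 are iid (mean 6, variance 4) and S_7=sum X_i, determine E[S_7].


E[S_n] = n*E[X_1] = 7*6 = 42

42


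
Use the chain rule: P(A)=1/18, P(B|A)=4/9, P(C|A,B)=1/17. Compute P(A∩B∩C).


P(A∩B∩C) = P(A) * P(B|A) * P(C|A∩B)
= 1/18 * 4/9 * 1/17
= 2/81 * 1/17 = 2/1377

2/1377


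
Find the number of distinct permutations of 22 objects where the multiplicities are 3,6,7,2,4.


22! = 1124000727777607680000
Denominator: 3!=6 * 6!=720 * 7!=5040 * 2!=2 * 4!=24
Coefficient = 1124000727777607680000 / 1045094400 = 1075501627200

1075501627200


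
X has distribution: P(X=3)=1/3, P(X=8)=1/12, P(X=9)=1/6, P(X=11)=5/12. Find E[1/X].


E[1/X] = sum(g(x)*P(x))
= 1/3*1/3 + 1/8*1/12 + 1/9*1/6 + 1/11*5/12
= 1691/9504

1691/9504


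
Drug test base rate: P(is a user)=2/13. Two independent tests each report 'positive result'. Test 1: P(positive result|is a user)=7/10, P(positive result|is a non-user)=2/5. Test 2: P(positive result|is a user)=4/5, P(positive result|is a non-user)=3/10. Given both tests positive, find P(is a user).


After test 1: P(+) = 7/10*2/13 + 2/5*11/13 = 29/65
P(B|+) = (7/65)/(29/65) = 7/29
After test 2 (use post1 as new prior): P(+) = 4/5*7/29 + 3/10*22/29 = 61/145
P(B|+,+) = (28/145)/(61/145) = 28/61

28/61


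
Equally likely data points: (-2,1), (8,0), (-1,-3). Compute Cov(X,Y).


E[X]=5/3, E[Y]=-2/3, E[XY]=1/3
Cov(X,Y) = E[XY] - E[X]E[Y] = 1/3 - 5/3*-2/3 = 13/9

13/9


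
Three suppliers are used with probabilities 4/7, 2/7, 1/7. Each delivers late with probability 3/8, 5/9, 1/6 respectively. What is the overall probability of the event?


P(A) = P(A|B1)P(B1) + P(A|B2)P(B2) + P(A|B3)P(B3)
= 3/8*4/7 + 5/9*2/7 + 1/6*1/7
= 3/14 + 10/63 + 1/42 = 25/63

25/63


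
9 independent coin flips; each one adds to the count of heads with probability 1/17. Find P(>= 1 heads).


P(at least one) = 1 - P(none)
P(none) = (1 - 1/17)^9 = (16/17)^9 = 68719476736/118587876497
P(at least one) = 1 - 68719476736/118587876497 = 49868399761/118587876497

49868399761/118587876497


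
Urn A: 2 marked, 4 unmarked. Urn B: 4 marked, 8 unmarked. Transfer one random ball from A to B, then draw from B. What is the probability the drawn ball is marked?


P(transfer marked) = 2/6 = 1/3; P(transfer unmarked) = 2/3
If marked transferred: Urn II has 5 marked of 13, so P(marked|marked moved) = 5/13
If unmarked transferred: Urn II has 4 marked of 13, so P(marked|unmarked moved) = 4/13
By total probability: P(marked) = 1/3*5/13 + 2/3*4/13 = 1/3

1/3


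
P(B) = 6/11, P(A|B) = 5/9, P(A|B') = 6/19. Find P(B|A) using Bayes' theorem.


P(A) = P(A|B)P(B) + P(A|B')P(B') = 5/9*6/11 + 6/19*5/11 = 280/627
P(B|A) = P(A|B)P(B)/P(A) = (10/33)/(280/627) = 19/28

19/28


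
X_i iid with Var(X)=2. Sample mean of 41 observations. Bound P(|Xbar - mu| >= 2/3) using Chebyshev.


Var(Xbar) = Var(X)/n = 2/41
Chebyshev: P(|Xbar-mu| >= 2/3) <= Var(Xbar)/(2/3)^2 = (2/41)/(4/9) = 9/82

9/82


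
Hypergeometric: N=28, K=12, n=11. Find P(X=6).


P(X=6) = C(12,6)*C(16,5) / C(28,11)
= 924*4368 / 21474180
= 4036032/21474180 = 1232/6555

1232/6555


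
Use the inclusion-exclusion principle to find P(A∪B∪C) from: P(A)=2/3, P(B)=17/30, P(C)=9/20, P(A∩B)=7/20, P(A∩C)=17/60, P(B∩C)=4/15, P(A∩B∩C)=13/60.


P(A∪B∪C) = P(A)+P(B)+P(C) - P(AB)-P(AC)-P(BC) + P(ABC)
= 2/3+17/30+9/20 - 7/20-17/60-4/15 + 13/60
= 1

1


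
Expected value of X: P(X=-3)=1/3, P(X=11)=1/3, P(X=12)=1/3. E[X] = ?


E[X] = sum(x * P(x))
= -3*1/3 + 11*1/3 + 12*1/3
= 20/3

20/3


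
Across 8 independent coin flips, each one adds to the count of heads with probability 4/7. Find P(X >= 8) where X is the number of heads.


P(X>=8) = P(X=8)
= 65536/5764801
= 65536/5764801

65536/5764801
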